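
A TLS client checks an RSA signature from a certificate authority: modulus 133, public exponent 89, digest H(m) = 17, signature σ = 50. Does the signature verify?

σ^89 mod 133 = 8
The recovered value 8 does not match the digest 17.

does not verify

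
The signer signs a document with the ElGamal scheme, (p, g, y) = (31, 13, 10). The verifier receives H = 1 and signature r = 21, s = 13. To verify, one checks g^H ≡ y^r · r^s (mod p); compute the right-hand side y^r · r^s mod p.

13

10^2 = 100 ≡ 7
10^4 ≡ 7^2 = 49 ≡ 18
10^8 ≡ 18^2 = 324 ≡ 14
10^16 ≡ 14^2 = 196 ≡ 10
21 = 16 + 4 + 1, so 10^21 ≡ 10·18·10 ≡ 2 (mod 31)
21^2 = 441 ≡ 7
21^4 ≡ 7^2 = 49 ≡ 18
21^8 ≡ 18^2 = 324 ≡ 14
13 = 8 + 4 + 1, so 21^13 ≡ 14·18·21 ≡ 22 (mod 31)
y^r · r^s ≡ 2·22 = 44 ≡ 13 (mod 31)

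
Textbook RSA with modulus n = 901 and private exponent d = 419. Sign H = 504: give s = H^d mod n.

H^2 ≡ 504^2 = 254016 ≡ 835
H^4 ≡ 835^2 = 697225 ≡ 752
H^8 ≡ 752^2 = 565504 ≡ 577
H^16 ≡ 577^2 = 332929 ≡ 460
H^32 ≡ 460^2 = 211600 ≡ 766
H^64 ≡ 766^2 = 586756 ≡ 205
H^128 ≡ 205^2 = 42025 ≡ 579
H^256 ≡ 579^2 = 335241 ≡ 69
419 = 256 + 128 + 32 + 2 + 1, so H^419 ≡ 69·579·766·835·504 ≡ 73 (mod 901)

73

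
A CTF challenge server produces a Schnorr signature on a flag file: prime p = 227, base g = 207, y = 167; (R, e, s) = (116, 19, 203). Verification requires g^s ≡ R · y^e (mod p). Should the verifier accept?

g^s mod p:
207^2 = 42849 ≡ 173
207^4 ≡ 173^2 = 29929 ≡ 192
207^8 ≡ 192^2 = 36864 ≡ 90
207^16 ≡ 90^2 = 8100 ≡ 155
207^32 ≡ 155^2 = 24025 ≡ 190
207^64 ≡ 190^2 = 36100 ≡ 7
207^128 ≡ 7^2 = 49
203 = 128 + 64 + 8 + 2 + 1, so 207^203 ≡ 49·7·90·173·207 ≡ 110 (mod 227)
R · y^e mod p:
167^2 = 27889 ≡ 195
167^4 ≡ 195^2 = 38025 ≡ 116
167^8 ≡ 116^2 = 13456 ≡ 63
167^16 ≡ 63^2 = 3969 ≡ 110
19 = 16 + 2 + 1, so 167^19 ≡ 110·195·167 ≡ 90 (mod 227)
116·90 = 10440 ≡ 225 (mod 227)
110 ≠ 225; the check fails.

reject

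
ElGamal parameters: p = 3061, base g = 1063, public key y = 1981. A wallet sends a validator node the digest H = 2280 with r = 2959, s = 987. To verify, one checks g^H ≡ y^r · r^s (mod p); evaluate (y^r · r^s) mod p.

2810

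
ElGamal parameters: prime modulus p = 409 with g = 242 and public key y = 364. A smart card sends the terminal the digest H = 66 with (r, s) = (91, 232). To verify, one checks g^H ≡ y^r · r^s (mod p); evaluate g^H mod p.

6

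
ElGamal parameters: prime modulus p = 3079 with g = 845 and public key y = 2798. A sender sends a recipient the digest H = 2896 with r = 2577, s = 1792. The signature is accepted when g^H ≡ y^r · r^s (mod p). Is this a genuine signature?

genuine

Left side g^H mod p:
845^2 = 714025 ≡ 2776
845^4 ≡ 2776^2 = 7706176 ≡ 2518
845^8 ≡ 2518^2 = 6340324 ≡ 663
845^16 ≡ 663^2 = 439569 ≡ 2351
845^32 ≡ 2351^2 = 5527201 ≡ 396
845^64 ≡ 396^2 = 156816 ≡ 2866
845^128 ≡ 2866^2 = 8213956 ≡ 2263
845^256 ≡ 2263^2 = 5121169 ≡ 792
845^512 ≡ 792^2 = 627264 ≡ 2227
845^1024 ≡ 2227^2 = 4959529 ≡ 2339
845^2048 ≡ 2339^2 = 5470921 ≡ 2617
2896 = 2048 + 512 + 256 + 64 + 16, so 845^2896 ≡ 2617·2227·792·2866·2351 ≡ 1579 (mod 3079)
Right side y^r · r^s mod p:
2798^2 = 7828804 ≡ 1986
2798^4 ≡ 1986^2 = 3944196 ≡ 3076
2798^8 ≡ 3076^2 = 9461776 ≡ 9
2798^16 ≡ 9^2 = 81
2798^32 ≡ 81^2 = 6561 ≡ 403
2798^64 ≡ 403^2 = 162409 ≡ 2301
2798^128 ≡ 2301^2 = 5294601 ≡ 1800
2798^256 ≡ 1800^2 = 3240000 ≡ 892
2798^512 ≡ 892^2 = 795664 ≡ 1282
2798^1024 ≡ 1282^2 = 1643524 ≡ 2417
2798^2048 ≡ 2417^2 = 5841889 ≡ 1026
2577 = 2048 + 512 + 16 + 1, so 2798^2577 ≡ 1026·1282·81·2798 ≡ 3052 (mod 3079)
2577^2 = 6640929 ≡ 2605
2577^4 ≡ 2605^2 = 6786025 ≡ 2988
2577^8 ≡ 2988^2 = 8928144 ≡ 2123
2577^16 ≡ 2123^2 = 4507129 ≡ 2552
2577^32 ≡ 2552^2 = 6512704 ≡ 619
2577^64 ≡ 619^2 = 383161 ≡ 1365
2577^128 ≡ 1365^2 = 1863225 ≡ 430
2577^256 ≡ 430^2 = 184900 ≡ 160
2577^512 ≡ 160^2 = 25600 ≡ 968
2577^1024 ≡ 968^2 = 937024 ≡ 1008
1792 = 1024 + 512 + 256, so 2577^1792 ≡ 1008·968·160 ≡ 1424 (mod 3079)
3052·1424 = 4346048 ≡ 1579 (mod 3079)
1579 ≡ 1579 (mod 3079), so the signature is genuine.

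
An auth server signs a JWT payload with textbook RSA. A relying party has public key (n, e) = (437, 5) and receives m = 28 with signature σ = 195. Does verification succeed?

Squares mod 437: σ^1≡195, σ^2≡6, σ^4≡36
5 = 4 + 1, so σ^5 ≡ 36·195 ≡ 28 (mod 437)
σ^5 mod 437 = 28 matches m.

passes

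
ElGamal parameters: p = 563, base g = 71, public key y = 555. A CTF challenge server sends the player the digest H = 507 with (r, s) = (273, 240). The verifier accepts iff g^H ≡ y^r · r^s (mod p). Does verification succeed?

passes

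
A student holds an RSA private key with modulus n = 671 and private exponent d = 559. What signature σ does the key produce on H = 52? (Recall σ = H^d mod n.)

271

H^2 ≡ 52^2 = 2704 ≡ 20
H^4 ≡ 20^2 = 400
H^8 ≡ 400^2 = 160000 ≡ 302
H^16 ≡ 302^2 = 91204 ≡ 619
H^32 ≡ 619^2 = 383161 ≡ 20
H^64 ≡ 20^2 = 400
H^128 ≡ 400^2 = 160000 ≡ 302
H^256 ≡ 302^2 = 91204 ≡ 619
H^512 ≡ 619^2 = 383161 ≡ 20
559 = 512 + 32 + 8 + 4 + 2 + 1, so H^559 ≡ 20·20·302·400·20·52 ≡ 271 (mod 671)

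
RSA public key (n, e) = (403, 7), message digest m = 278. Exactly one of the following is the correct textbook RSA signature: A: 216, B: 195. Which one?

Candidate A: 216^7 mod 403 = 278
  → matches m = 278
Candidate B: 195^7 mod 403 = 351

A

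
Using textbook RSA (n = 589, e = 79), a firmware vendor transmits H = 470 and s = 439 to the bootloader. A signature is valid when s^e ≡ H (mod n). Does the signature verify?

verifies

Squares mod 589: s^1≡439, s^2≡118, s^4≡377, s^8≡180, s^16≡5, s^32≡25, s^64≡36
79 = 64 + 8 + 4 + 2 + 1, so s^79 ≡ 36·180·377·118·439 ≡ 470 (mod 589)
Since 470 equals the digest 470, verification succeeds.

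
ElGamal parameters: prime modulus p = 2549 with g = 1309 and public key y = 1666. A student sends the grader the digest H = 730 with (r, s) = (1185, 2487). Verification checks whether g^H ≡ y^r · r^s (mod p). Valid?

Left side g^H mod p:
1309^2 = 1713481 ≡ 553
1309^4 ≡ 553^2 = 305809 ≡ 2478
1309^8 ≡ 2478^2 = 6140484 ≡ 2492
1309^16 ≡ 2492^2 = 6210064 ≡ 700
1309^32 ≡ 700^2 = 490000 ≡ 592
1309^64 ≡ 592^2 = 350464 ≡ 1251
1309^128 ≡ 1251^2 = 1565001 ≡ 2464
1309^256 ≡ 2464^2 = 6071296 ≡ 2127
1309^512 ≡ 2127^2 = 4524129 ≡ 2203
730 = 512 + 128 + 64 + 16 + 8 + 2, so 1309^730 ≡ 2203·2464·1251·700·2492·553 ≡ 1663 (mod 2549)
Right side y^r · r^s mod p:
1666^2 = 2775556 ≡ 2244
1666^4 ≡ 2244^2 = 5035536 ≡ 1261
1666^8 ≡ 1261^2 = 1590121 ≡ 2094
1666^16 ≡ 2094^2 = 4384836 ≡ 556
1666^32 ≡ 556^2 = 309136 ≡ 707
1666^64 ≡ 707^2 = 499849 ≡ 245
1666^128 ≡ 245^2 = 60025 ≡ 1398
1666^256 ≡ 1398^2 = 1954404 ≡ 1870
1666^512 ≡ 1870^2 = 3496900 ≡ 2221
1666^1024 ≡ 2221^2 = 4932841 ≡ 526
1185 = 1024 + 128 + 32 + 1, so 1666^1185 ≡ 526·1398·707·1666 ≡ 1572 (mod 2549)
1185^2 = 1404225 ≡ 2275
1185^4 ≡ 2275^2 = 5175625 ≡ 1155
1185^8 ≡ 1155^2 = 1334025 ≡ 898
1185^16 ≡ 898^2 = 806404 ≡ 920
1185^32 ≡ 920^2 = 846400 ≡ 132
1185^64 ≡ 132^2 = 17424 ≡ 2130
1185^128 ≡ 2130^2 = 4536900 ≡ 2229
1185^256 ≡ 2229^2 = 4968441 ≡ 440
1185^512 ≡ 440^2 = 193600 ≡ 2425
1185^1024 ≡ 2425^2 = 5880625 ≡ 82
1185^2048 ≡ 82^2 = 6724 ≡ 1626
2487 = 2048 + 256 + 128 + 32 + 16 + 4 + 2 + 1, so 1185^2487 ≡ 1626·440·2229·132·920·1155·2275·1185 ≡ 781 (mod 2549)
1572·781 = 1227732 ≡ 1663 (mod 2549)
1663 ≡ 1663 (mod 2549), so the signature is genuine.

yes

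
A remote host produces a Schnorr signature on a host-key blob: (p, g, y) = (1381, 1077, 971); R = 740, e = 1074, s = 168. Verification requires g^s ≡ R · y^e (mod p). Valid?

no

g^s mod p:
1077^2 = 1159929 ≡ 1270
1077^4 ≡ 1270^2 = 1612900 ≡ 1273
1077^8 ≡ 1273^2 = 1620529 ≡ 616
1077^16 ≡ 616^2 = 379456 ≡ 1062
1077^32 ≡ 1062^2 = 1127844 ≡ 948
1077^64 ≡ 948^2 = 898704 ≡ 1054
1077^128 ≡ 1054^2 = 1110916 ≡ 592
168 = 128 + 32 + 8, so 1077^168 ≡ 592·948·616 ≡ 564 (mod 1381)
R · y^e mod p:
971^2 = 942841 ≡ 999
971^4 ≡ 999^2 = 998001 ≡ 919
971^8 ≡ 919^2 = 844561 ≡ 770
971^16 ≡ 770^2 = 592900 ≡ 451
971^32 ≡ 451^2 = 203401 ≡ 394
971^64 ≡ 394^2 = 155236 ≡ 564
971^128 ≡ 564^2 = 318096 ≡ 466
971^256 ≡ 466^2 = 217156 ≡ 339
971^512 ≡ 339^2 = 114921 ≡ 298
971^1024 ≡ 298^2 = 88804 ≡ 420
1074 = 1024 + 32 + 16 + 2, so 971^1074 ≡ 420·394·451·999 ≡ 540 (mod 1381)
740·540 = 399600 ≡ 491 (mod 1381)
564 ≠ 491; the check fails.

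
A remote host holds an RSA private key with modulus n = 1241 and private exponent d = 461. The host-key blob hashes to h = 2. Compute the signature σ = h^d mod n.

661

Squares mod 1241: h^1≡2, h^2≡4, h^4≡16, h^8≡256, h^16≡1004, h^32≡324, h^64≡732, h^128≡953, h^256≡1038
461 = 256 + 128 + 64 + 8 + 4 + 1, so h^461 ≡ 1038·953·732·256·16·2 ≡ 661 (mod 1241)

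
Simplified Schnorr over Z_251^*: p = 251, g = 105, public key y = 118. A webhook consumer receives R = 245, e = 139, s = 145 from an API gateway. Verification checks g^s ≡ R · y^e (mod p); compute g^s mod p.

5

105^2 = 11025 ≡ 232
105^4 ≡ 232^2 = 53824 ≡ 110
105^8 ≡ 110^2 = 12100 ≡ 52
105^16 ≡ 52^2 = 2704 ≡ 194
105^32 ≡ 194^2 = 37636 ≡ 237
105^64 ≡ 237^2 = 56169 ≡ 196
105^128 ≡ 196^2 = 38416 ≡ 13
145 = 128 + 16 + 1, so 105^145 ≡ 13·194·105 ≡ 5 (mod 251)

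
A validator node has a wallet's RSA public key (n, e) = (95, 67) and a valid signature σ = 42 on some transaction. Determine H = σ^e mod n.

28

σ^2 ≡ 42^2 = 1764 ≡ 54
σ^4 ≡ 54^2 = 2916 ≡ 66
σ^8 ≡ 66^2 = 4356 ≡ 81
σ^16 ≡ 81^2 = 6561 ≡ 6
σ^32 ≡ 6^2 = 36
σ^64 ≡ 36^2 = 1296 ≡ 61
67 = 64 + 2 + 1, so σ^67 ≡ 61·54·42 ≡ 28 (mod 95)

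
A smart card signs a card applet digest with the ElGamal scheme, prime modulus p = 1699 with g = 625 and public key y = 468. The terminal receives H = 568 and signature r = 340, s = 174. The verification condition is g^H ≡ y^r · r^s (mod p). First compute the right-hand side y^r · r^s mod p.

1554

468^2 = 219024 ≡ 1552
468^4 ≡ 1552^2 = 2408704 ≡ 1221
468^8 ≡ 1221^2 = 1490841 ≡ 818
468^16 ≡ 818^2 = 669124 ≡ 1417
468^32 ≡ 1417^2 = 2007889 ≡ 1370
468^64 ≡ 1370^2 = 1876900 ≡ 1204
468^128 ≡ 1204^2 = 1449616 ≡ 369
468^256 ≡ 369^2 = 136161 ≡ 241
340 = 256 + 64 + 16 + 4, so 468^340 ≡ 241·1204·1417·1221 ≡ 801 (mod 1699)
340^2 = 115600 ≡ 68
340^4 ≡ 68^2 = 4624 ≡ 1226
340^8 ≡ 1226^2 = 1503076 ≡ 1160
340^16 ≡ 1160^2 = 1345600 ≡ 1691
340^32 ≡ 1691^2 = 2859481 ≡ 64
340^64 ≡ 64^2 = 4096 ≡ 698
340^128 ≡ 698^2 = 487204 ≡ 1290
174 = 128 + 32 + 8 + 4 + 2, so 340^174 ≡ 1290·64·1160·1226·68 ≡ 581 (mod 1699)
y^r · r^s ≡ 801·581 = 465381 ≡ 1554 (mod 1699)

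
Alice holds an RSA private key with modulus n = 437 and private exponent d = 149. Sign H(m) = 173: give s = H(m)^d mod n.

(H(m))^149 mod 437 = 32

32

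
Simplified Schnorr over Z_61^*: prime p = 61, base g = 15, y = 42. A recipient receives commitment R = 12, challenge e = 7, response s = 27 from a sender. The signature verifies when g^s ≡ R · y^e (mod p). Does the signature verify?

does not verify

g^s mod p:
Squares mod 61: 15^1≡15, 15^2≡42, 15^4≡56, 15^8≡25, 15^16≡15
27 = 16 + 8 + 2 + 1, so 15^27 ≡ 15·25·42·15 ≡ 58 (mod 61)
R · y^e mod p:
Squares mod 61: 42^1≡42, 42^2≡56, 42^4≡25
7 = 4 + 2 + 1, so 42^7 ≡ 25·56·42 ≡ 57 (mod 61)
12·57 = 684 ≡ 13 (mod 61)
58 ≠ 13; the check fails.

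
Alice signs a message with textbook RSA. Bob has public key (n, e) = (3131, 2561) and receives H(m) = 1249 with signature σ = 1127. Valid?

no

σ^2561 mod 3131 = 3000
3000 ≠ 1249, so verification fails.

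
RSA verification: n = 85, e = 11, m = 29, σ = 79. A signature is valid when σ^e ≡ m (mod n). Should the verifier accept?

Squares mod 85: σ^1≡79, σ^2≡36, σ^4≡21, σ^8≡16
11 = 8 + 2 + 1, so σ^11 ≡ 16·36·79 ≡ 29 (mod 85)
Since 29 equals the digest 29, verification succeeds.

accept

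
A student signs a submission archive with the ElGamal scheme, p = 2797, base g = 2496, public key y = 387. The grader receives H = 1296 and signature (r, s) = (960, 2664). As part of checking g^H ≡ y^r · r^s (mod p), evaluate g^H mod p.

2496^2 = 6230016 ≡ 1097
2496^4 ≡ 1097^2 = 1203409 ≡ 699
2496^8 ≡ 699^2 = 488601 ≡ 1923
2496^16 ≡ 1923^2 = 3697929 ≡ 295
2496^32 ≡ 295^2 = 87025 ≡ 318
2496^64 ≡ 318^2 = 101124 ≡ 432
2496^128 ≡ 432^2 = 186624 ≡ 2022
2496^256 ≡ 2022^2 = 4088484 ≡ 2067
2496^512 ≡ 2067^2 = 4272489 ≡ 1470
2496^1024 ≡ 1470^2 = 2160900 ≡ 1616
1296 = 1024 + 256 + 16, so 2496^1296 ≡ 1616·2067·295 ≡ 2734 (mod 2797)

2734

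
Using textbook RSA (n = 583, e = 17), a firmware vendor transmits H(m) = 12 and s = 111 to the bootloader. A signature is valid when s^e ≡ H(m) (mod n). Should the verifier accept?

s^17 mod 583 = 12
s^17 mod 583 = 12 matches H(m).

accept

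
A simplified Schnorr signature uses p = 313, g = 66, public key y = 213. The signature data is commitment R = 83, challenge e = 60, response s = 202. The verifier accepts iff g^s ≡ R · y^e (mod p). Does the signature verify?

g^s mod p:
66^202 mod 313 = 11
R · y^e mod p:
213^60 mod 313 = 113
83·113 = 9379 ≡ 302 (mod 313)
11 ≠ 302; the check fails.

does not verify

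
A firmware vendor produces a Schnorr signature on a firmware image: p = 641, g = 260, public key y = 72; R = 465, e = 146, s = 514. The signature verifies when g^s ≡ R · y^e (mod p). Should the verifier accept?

accept

g^s mod p:
Squares mod 641: 260^1≡260, 260^2≡295, 260^4≡490, 260^8≡366, 260^16≡628, 260^32≡169, 260^64≡357, 260^128≡531, 260^256≡562, 260^512≡472
514 = 512 + 2, so 260^514 ≡ 472·295 ≡ 143 (mod 641)
R · y^e mod p:
Squares mod 641: 72^1≡72, 72^2≡56, 72^4≡572, 72^8≡274, 72^16≡79, 72^32≡472, 72^64≡357, 72^128≡531
146 = 128 + 16 + 2, so 72^146 ≡ 531·79·56 ≡ 520 (mod 641)
465·520 = 241800 ≡ 143 (mod 641)
143 ≡ 143 (mod 641); signature holds.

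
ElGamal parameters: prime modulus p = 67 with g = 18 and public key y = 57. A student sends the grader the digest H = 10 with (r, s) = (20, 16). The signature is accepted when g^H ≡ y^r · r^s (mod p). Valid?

Left side g^H mod p:
18^2 = 324 ≡ 56
18^4 ≡ 56^2 = 3136 ≡ 54
18^8 ≡ 54^2 = 2916 ≡ 35
10 = 8 + 2, so 18^10 ≡ 35·56 ≡ 17 (mod 67)
Right side y^r · r^s mod p:
57^2 = 3249 ≡ 33
57^4 ≡ 33^2 = 1089 ≡ 17
57^8 ≡ 17^2 = 289 ≡ 21
57^16 ≡ 21^2 = 441 ≡ 39
20 = 16 + 4, so 57^20 ≡ 39·17 ≡ 60 (mod 67)
20^2 = 400 ≡ 65
20^4 ≡ 65^2 = 4225 ≡ 4
20^8 ≡ 4^2 = 16
20^16 ≡ 16^2 = 256 ≡ 55
60·55 = 3300 ≡ 17 (mod 67)
17 ≡ 17 (mod 67), so the signature is genuine.

yes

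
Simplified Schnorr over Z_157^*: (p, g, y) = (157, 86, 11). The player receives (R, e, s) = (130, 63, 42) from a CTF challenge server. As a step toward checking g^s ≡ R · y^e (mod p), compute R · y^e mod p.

Squares mod 157: 11^1≡11, 11^2≡121, 11^4≡40, 11^8≡30, 11^16≡115, 11^32≡37
63 = 32 + 16 + 8 + 4 + 2 + 1, so 11^63 ≡ 37·115·30·40·121·11 ≡ 153 (mod 157)
R · y^e ≡ 130·153 = 19890 ≡ 108 (mod 157)

108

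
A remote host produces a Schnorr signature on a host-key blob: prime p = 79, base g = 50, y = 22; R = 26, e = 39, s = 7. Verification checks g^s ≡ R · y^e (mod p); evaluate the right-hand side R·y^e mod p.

26

22^2 = 484 ≡ 10
22^4 ≡ 10^2 = 100 ≡ 21
22^8 ≡ 21^2 = 441 ≡ 46
22^16 ≡ 46^2 = 2116 ≡ 62
22^32 ≡ 62^2 = 3844 ≡ 52
39 = 32 + 4 + 2 + 1, so 22^39 ≡ 52·21·10·22 ≡ 1 (mod 79)
R · y^e ≡ 26·1 = 26 ≡ 26 (mod 79)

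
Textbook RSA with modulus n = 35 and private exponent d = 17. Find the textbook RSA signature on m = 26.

31

m^2 ≡ 26^2 = 676 ≡ 11
m^4 ≡ 11^2 = 121 ≡ 16
m^8 ≡ 16^2 = 256 ≡ 11
m^16 ≡ 11^2 = 121 ≡ 16
17 = 16 + 1, so m^17 ≡ 16·26 ≡ 31 (mod 35)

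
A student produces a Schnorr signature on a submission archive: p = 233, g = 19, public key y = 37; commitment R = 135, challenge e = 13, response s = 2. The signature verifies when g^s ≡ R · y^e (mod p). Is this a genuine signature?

genuine

g^s mod p:
19^2 = 361 ≡ 128
R · y^e mod p:
37^2 = 1369 ≡ 204
37^4 ≡ 204^2 = 41616 ≡ 142
37^8 ≡ 142^2 = 20164 ≡ 126
13 = 8 + 4 + 1, so 37^13 ≡ 126·142·37 ≡ 51 (mod 233)
135·51 = 6885 ≡ 128 (mod 233)
128 ≡ 128 (mod 233); signature holds.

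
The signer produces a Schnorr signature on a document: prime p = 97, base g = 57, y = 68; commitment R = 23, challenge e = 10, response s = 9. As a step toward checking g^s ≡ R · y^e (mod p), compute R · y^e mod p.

46

Squares mod 97: 68^1≡68, 68^2≡65, 68^4≡54, 68^8≡6
10 = 8 + 2, so 68^10 ≡ 6·65 ≡ 2 (mod 97)
R · y^e ≡ 23·2 = 46 ≡ 46 (mod 97)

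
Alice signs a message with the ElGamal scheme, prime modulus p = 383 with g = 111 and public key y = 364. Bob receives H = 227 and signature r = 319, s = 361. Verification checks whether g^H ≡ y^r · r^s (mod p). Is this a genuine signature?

Left side g^H mod p:
Squares mod 383: 111^1≡111, 111^2≡65, 111^4≡12, 111^8≡144, 111^16≡54, 111^32≡235, 111^64≡73, 111^128≡350
227 = 128 + 64 + 32 + 2 + 1, so 111^227 ≡ 350·73·235·65·111 ≡ 244 (mod 383)
Right side y^r · r^s mod p:
Squares mod 383: 364^1≡364, 364^2≡361, 364^4≡101, 364^8≡243, 364^16≡67, 364^32≡276, 364^64≡342, 364^128≡149, 364^256≡370
319 = 256 + 32 + 16 + 8 + 4 + 2 + 1, so 364^319 ≡ 370·276·67·243·101·361·364 ≡ 234 (mod 383)
Squares mod 383: 319^1≡319, 319^2≡266, 319^4≡284, 319^8≡226, 319^16≡137, 319^32≡2, 319^64≡4, 319^128≡16, 319^256≡256
361 = 256 + 64 + 32 + 8 + 1, so 319^361 ≡ 256·4·2·226·319 ≡ 97 (mod 383)
234·97 = 22698 ≡ 101 (mod 383)
244 ≠ 101, so verification fails.

forged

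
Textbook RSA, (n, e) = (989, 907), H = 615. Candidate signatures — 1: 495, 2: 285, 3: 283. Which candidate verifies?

3

Candidate 1: Squares mod 989: 495^1≡495, 495^2≡742, 495^4≡680, 495^8≡537, 495^16≡570, 495^32≡508, 495^64≡924, 495^128≡269, 495^256≡164, 495^512≡193; 907 = 512 + 256 + 128 + 8 + 2 + 1, so 495^907 ≡ 193·164·269·537·742·495 ≡ 524 (mod 989)
Candidate 2: Squares mod 989: 285^1≡285, 285^2≡127, 285^4≡305, 285^8≡59, 285^16≡514, 285^32≡133, 285^64≡876, 285^128≡901, 285^256≡821, 285^512≡532; 907 = 512 + 256 + 128 + 8 + 2 + 1, so 285^907 ≡ 532·821·901·59·127·285 ≡ 813 (mod 989)
Candidate 3: Squares mod 989: 283^1≡283, 283^2≡969, 283^4≡400, 283^8≡771, 283^16≡52, 283^32≡726, 283^64≡928, 283^128≡754, 283^256≡830, 283^512≡556; 907 = 512 + 256 + 128 + 8 + 2 + 1, so 283^907 ≡ 556·830·754·771·969·283 ≡ 615 (mod 989)
  → matches H = 615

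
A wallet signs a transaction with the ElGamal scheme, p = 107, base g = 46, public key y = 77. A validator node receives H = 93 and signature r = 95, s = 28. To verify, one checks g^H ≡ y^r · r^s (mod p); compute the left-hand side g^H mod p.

46^2 = 2116 ≡ 83
46^4 ≡ 83^2 = 6889 ≡ 41
46^8 ≡ 41^2 = 1681 ≡ 76
46^16 ≡ 76^2 = 5776 ≡ 105
46^32 ≡ 105^2 = 11025 ≡ 4
46^64 ≡ 4^2 = 16
93 = 64 + 16 + 8 + 4 + 1, so 46^93 ≡ 16·105·76·41·46 ≡ 17 (mod 107)

17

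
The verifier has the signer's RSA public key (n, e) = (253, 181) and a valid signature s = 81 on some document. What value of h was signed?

202

s^2 ≡ 81^2 = 6561 ≡ 236
s^4 ≡ 236^2 = 55696 ≡ 36
s^8 ≡ 36^2 = 1296 ≡ 31
s^16 ≡ 31^2 = 961 ≡ 202
s^32 ≡ 202^2 = 40804 ≡ 71
s^64 ≡ 71^2 = 5041 ≡ 234
s^128 ≡ 234^2 = 54756 ≡ 108
181 = 128 + 32 + 16 + 4 + 1, so s^181 ≡ 108·71·202·36·81 ≡ 202 (mod 253)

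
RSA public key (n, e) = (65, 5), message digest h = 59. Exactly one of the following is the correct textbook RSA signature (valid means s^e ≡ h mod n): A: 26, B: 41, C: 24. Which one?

Candidate A: Squares mod 65: 26^1≡26, 26^2≡26, 26^4≡26; 5 = 4 + 1, so 26^5 ≡ 26·26 ≡ 26 (mod 65)
Candidate B: Squares mod 65: 41^1≡41, 41^2≡56, 41^4≡16; 5 = 4 + 1, so 41^5 ≡ 16·41 ≡ 6 (mod 65)
Candidate C: Squares mod 65: 24^1≡24, 24^2≡56, 24^4≡16; 5 = 4 + 1, so 24^5 ≡ 16·24 ≡ 59 (mod 65)
  → matches h = 59

C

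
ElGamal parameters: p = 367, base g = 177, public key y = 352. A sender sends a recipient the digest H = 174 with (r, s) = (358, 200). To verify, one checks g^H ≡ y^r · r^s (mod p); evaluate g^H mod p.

175

177^2 = 31329 ≡ 134
177^4 ≡ 134^2 = 17956 ≡ 340
177^8 ≡ 340^2 = 115600 ≡ 362
177^16 ≡ 362^2 = 131044 ≡ 25
177^32 ≡ 25^2 = 625 ≡ 258
177^64 ≡ 258^2 = 66564 ≡ 137
177^128 ≡ 137^2 = 18769 ≡ 52
174 = 128 + 32 + 8 + 4 + 2, so 177^174 ≡ 52·258·362·340·134 ≡ 175 (mod 367)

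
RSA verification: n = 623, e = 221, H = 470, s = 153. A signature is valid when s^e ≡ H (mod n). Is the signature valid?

invalid

Squares mod 623: s^1≡153, s^2≡358, s^4≡449, s^8≡372, s^16≡78, s^32≡477, s^64≡134, s^128≡512
221 = 128 + 64 + 16 + 8 + 4 + 1, so s^221 ≡ 512·134·78·372·449·153 ≡ 153 (mod 623)
153 ≠ 470, so verification fails.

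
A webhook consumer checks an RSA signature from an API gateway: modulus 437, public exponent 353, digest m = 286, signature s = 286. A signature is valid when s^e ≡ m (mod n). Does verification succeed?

s^2 ≡ 286^2 = 81796 ≡ 77
s^4 ≡ 77^2 = 5929 ≡ 248
s^8 ≡ 248^2 = 61504 ≡ 324
s^16 ≡ 324^2 = 104976 ≡ 96
s^32 ≡ 96^2 = 9216 ≡ 39
s^64 ≡ 39^2 = 1521 ≡ 210
s^128 ≡ 210^2 = 44100 ≡ 400
s^256 ≡ 400^2 = 160000 ≡ 58
353 = 256 + 64 + 32 + 1, so s^353 ≡ 58·210·39·286 ≡ 286 (mod 437)
Since 286 equals the digest 286, verification succeeds.

passes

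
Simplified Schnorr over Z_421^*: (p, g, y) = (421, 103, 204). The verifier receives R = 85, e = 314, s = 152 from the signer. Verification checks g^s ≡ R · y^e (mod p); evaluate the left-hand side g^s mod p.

246

Squares mod 421: 103^1≡103, 103^2≡84, 103^4≡320, 103^8≡97, 103^16≡147, 103^32≡138, 103^64≡99, 103^128≡118
152 = 128 + 16 + 8, so 103^152 ≡ 118·147·97 ≡ 246 (mod 421)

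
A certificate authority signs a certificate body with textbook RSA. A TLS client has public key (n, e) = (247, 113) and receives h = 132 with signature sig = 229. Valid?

no

sig^2 ≡ 229^2 = 52441 ≡ 77
sig^4 ≡ 77^2 = 5929 ≡ 1
sig^8 ≡ 1^2 = 1
sig^16 ≡ 1^2 = 1
sig^32 ≡ 1^2 = 1
sig^64 ≡ 1^2 = 1
113 = 64 + 32 + 16 + 1, so sig^113 ≡ 1·1·1·229 ≡ 229 (mod 247)
The recovered value 229 does not match the digest 132.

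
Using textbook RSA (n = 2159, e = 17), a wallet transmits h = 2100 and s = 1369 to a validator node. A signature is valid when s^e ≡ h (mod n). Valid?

yes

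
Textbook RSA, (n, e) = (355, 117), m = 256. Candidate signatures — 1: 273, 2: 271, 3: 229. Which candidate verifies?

Candidate 1: Squares mod 355: 273^1≡273, 273^2≡334, 273^4≡86, 273^8≡296, 273^16≡286, 273^32≡146, 273^64≡16; 117 = 64 + 32 + 16 + 4 + 1, so 273^117 ≡ 16·146·286·86·273 ≡ 38 (mod 355)
Candidate 2: Squares mod 355: 271^1≡271, 271^2≡311, 271^4≡161, 271^8≡6, 271^16≡36, 271^32≡231, 271^64≡111; 117 = 64 + 32 + 16 + 4 + 1, so 271^117 ≡ 111·231·36·161·271 ≡ 256 (mod 355)
  → matches m = 256
Candidate 3: Squares mod 355: 229^1≡229, 229^2≡256, 229^4≡216, 229^8≡151, 229^16≡81, 229^32≡171, 229^64≡131; 117 = 64 + 32 + 16 + 4 + 1, so 229^117 ≡ 131·171·81·216·229 ≡ 169 (mod 355)

2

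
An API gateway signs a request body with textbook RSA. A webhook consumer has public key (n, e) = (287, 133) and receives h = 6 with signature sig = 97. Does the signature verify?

sig^2 ≡ 97^2 = 9409 ≡ 225
sig^4 ≡ 225^2 = 50625 ≡ 113
sig^8 ≡ 113^2 = 12769 ≡ 141
sig^16 ≡ 141^2 = 19881 ≡ 78
sig^32 ≡ 78^2 = 6084 ≡ 57
sig^64 ≡ 57^2 = 3249 ≡ 92
sig^128 ≡ 92^2 = 8464 ≡ 141
133 = 128 + 4 + 1, so sig^133 ≡ 141·113·97 ≡ 6 (mod 287)
6 = h, so the signature checks out.

verifies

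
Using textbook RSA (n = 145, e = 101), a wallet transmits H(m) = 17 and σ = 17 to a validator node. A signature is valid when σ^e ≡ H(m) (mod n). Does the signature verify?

verifies

σ^2 ≡ 17^2 = 289 ≡ 144
σ^4 ≡ 144^2 = 20736 ≡ 1
σ^8 ≡ 1^2 = 1
σ^16 ≡ 1^2 = 1
σ^32 ≡ 1^2 = 1
σ^64 ≡ 1^2 = 1
101 = 64 + 32 + 4 + 1, so σ^101 ≡ 1·1·1·17 ≡ 17 (mod 145)
17 = H(m), so the signature checks out.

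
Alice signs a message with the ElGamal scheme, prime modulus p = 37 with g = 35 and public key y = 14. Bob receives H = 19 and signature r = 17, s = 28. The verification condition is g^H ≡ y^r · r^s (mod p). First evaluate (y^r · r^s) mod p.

14^2 = 196 ≡ 11
14^4 ≡ 11^2 = 121 ≡ 10
14^8 ≡ 10^2 = 100 ≡ 26
14^16 ≡ 26^2 = 676 ≡ 10
17 = 16 + 1, so 14^17 ≡ 10·14 ≡ 29 (mod 37)
17^2 = 289 ≡ 30
17^4 ≡ 30^2 = 900 ≡ 12
17^8 ≡ 12^2 = 144 ≡ 33
17^16 ≡ 33^2 = 1089 ≡ 16
28 = 16 + 8 + 4, so 17^28 ≡ 16·33·12 ≡ 9 (mod 37)
y^r · r^s ≡ 29·9 = 261 ≡ 2 (mod 37)

2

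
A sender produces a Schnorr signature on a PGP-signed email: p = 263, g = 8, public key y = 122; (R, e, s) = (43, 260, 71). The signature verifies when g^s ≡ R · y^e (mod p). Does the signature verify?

g^s mod p:
8^2 = 64
8^4 ≡ 64^2 = 4096 ≡ 151
8^8 ≡ 151^2 = 22801 ≡ 183
8^16 ≡ 183^2 = 33489 ≡ 88
8^32 ≡ 88^2 = 7744 ≡ 117
8^64 ≡ 117^2 = 13689 ≡ 13
71 = 64 + 4 + 2 + 1, so 8^71 ≡ 13·151·64·8 ≡ 133 (mod 263)
R · y^e mod p:
122^2 = 14884 ≡ 156
122^4 ≡ 156^2 = 24336 ≡ 140
122^8 ≡ 140^2 = 19600 ≡ 138
122^16 ≡ 138^2 = 19044 ≡ 108
122^32 ≡ 108^2 = 11664 ≡ 92
122^64 ≡ 92^2 = 8464 ≡ 48
122^128 ≡ 48^2 = 2304 ≡ 200
122^256 ≡ 200^2 = 40000 ≡ 24
260 = 256 + 4, so 122^260 ≡ 24·140 ≡ 204 (mod 263)
43·204 = 8772 ≡ 93 (mod 263)
133 ≠ 93; the check fails.

does not verify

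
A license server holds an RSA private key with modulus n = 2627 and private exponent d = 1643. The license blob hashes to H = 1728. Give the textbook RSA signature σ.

H^2 ≡ 1728^2 = 2985984 ≡ 1712
H^4 ≡ 1712^2 = 2930944 ≡ 1839
H^8 ≡ 1839^2 = 3381921 ≡ 972
H^16 ≡ 972^2 = 944784 ≡ 1691
H^32 ≡ 1691^2 = 2859481 ≡ 1305
H^64 ≡ 1305^2 = 1703025 ≡ 729
H^128 ≡ 729^2 = 531441 ≡ 787
H^256 ≡ 787^2 = 619369 ≡ 2024
H^512 ≡ 2024^2 = 4096576 ≡ 1083
H^1024 ≡ 1083^2 = 1172889 ≡ 1247
1643 = 1024 + 512 + 64 + 32 + 8 + 2 + 1, so H^1643 ≡ 1247·1083·729·1305·972·1712·1728 ≡ 861 (mod 2627)

861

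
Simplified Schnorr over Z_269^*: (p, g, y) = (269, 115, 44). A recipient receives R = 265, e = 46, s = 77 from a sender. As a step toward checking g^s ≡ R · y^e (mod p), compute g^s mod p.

125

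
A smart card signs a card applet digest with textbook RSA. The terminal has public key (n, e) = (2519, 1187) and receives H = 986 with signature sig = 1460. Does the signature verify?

does not verify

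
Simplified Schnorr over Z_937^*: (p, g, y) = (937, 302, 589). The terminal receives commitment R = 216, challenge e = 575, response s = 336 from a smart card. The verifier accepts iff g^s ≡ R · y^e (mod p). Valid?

g^s mod p:
Squares mod 937: 302^1≡302, 302^2≡315, 302^4≡840, 302^8≡39, 302^16≡584, 302^32≡925, 302^64≡144, 302^128≡122, 302^256≡829
336 = 256 + 64 + 16, so 302^336 ≡ 829·144·584 ≡ 910 (mod 937)
R · y^e mod p:
Squares mod 937: 589^1≡589, 589^2≡231, 589^4≡889, 589^8≡430, 589^16≡311, 589^32≡210, 589^64≡61, 589^128≡910, 589^256≡729, 589^512≡162
575 = 512 + 32 + 16 + 8 + 4 + 2 + 1, so 589^575 ≡ 162·210·311·430·889·231·589 ≡ 117 (mod 937)
216·117 = 25272 ≡ 910 (mod 937)
910 ≡ 910 (mod 937); signature holds.

yes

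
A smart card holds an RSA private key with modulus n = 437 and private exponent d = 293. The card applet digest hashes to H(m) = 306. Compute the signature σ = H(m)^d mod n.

51

(H(m))^2 ≡ 306^2 = 93636 ≡ 118
(H(m))^4 ≡ 118^2 = 13924 ≡ 377
(H(m))^8 ≡ 377^2 = 142129 ≡ 104
(H(m))^16 ≡ 104^2 = 10816 ≡ 328
(H(m))^32 ≡ 328^2 = 107584 ≡ 82
(H(m))^64 ≡ 82^2 = 6724 ≡ 169
(H(m))^128 ≡ 169^2 = 28561 ≡ 156
(H(m))^256 ≡ 156^2 = 24336 ≡ 301
293 = 256 + 32 + 4 + 1, so (H(m))^293 ≡ 301·82·377·306 ≡ 51 (mod 437)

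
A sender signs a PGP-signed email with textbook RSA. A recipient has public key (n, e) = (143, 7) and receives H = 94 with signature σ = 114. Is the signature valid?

invalid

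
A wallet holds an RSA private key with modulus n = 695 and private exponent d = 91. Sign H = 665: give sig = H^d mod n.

Squares mod 695: H^1≡665, H^2≡205, H^4≡325, H^8≡680, H^16≡225, H^32≡585, H^64≡285
91 = 64 + 16 + 8 + 2 + 1, so H^91 ≡ 285·225·680·205·665 ≡ 525 (mod 695)

525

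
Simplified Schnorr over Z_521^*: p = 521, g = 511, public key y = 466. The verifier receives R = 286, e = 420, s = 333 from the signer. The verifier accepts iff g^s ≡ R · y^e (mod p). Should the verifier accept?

accept

g^s mod p:
511^2 = 261121 ≡ 100
511^4 ≡ 100^2 = 10000 ≡ 101
511^8 ≡ 101^2 = 10201 ≡ 302
511^16 ≡ 302^2 = 91204 ≡ 29
511^32 ≡ 29^2 = 841 ≡ 320
511^64 ≡ 320^2 = 102400 ≡ 284
511^128 ≡ 284^2 = 80656 ≡ 422
511^256 ≡ 422^2 = 178084 ≡ 423
333 = 256 + 64 + 8 + 4 + 1, so 511^333 ≡ 423·284·302·101·511 ≡ 407 (mod 521)
R · y^e mod p:
466^2 = 217156 ≡ 420
466^4 ≡ 420^2 = 176400 ≡ 302
466^8 ≡ 302^2 = 91204 ≡ 29
466^16 ≡ 29^2 = 841 ≡ 320
466^32 ≡ 320^2 = 102400 ≡ 284
466^64 ≡ 284^2 = 80656 ≡ 422
466^128 ≡ 422^2 = 178084 ≡ 423
466^256 ≡ 423^2 = 178929 ≡ 226
420 = 256 + 128 + 32 + 4, so 466^420 ≡ 226·423·284·302 ≡ 302 (mod 521)
286·302 = 86372 ≡ 407 (mod 521)
407 ≡ 407 (mod 521); signature holds.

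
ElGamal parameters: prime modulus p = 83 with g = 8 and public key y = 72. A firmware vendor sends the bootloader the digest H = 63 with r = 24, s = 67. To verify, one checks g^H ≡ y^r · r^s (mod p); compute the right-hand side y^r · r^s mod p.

72^2 = 5184 ≡ 38
72^4 ≡ 38^2 = 1444 ≡ 33
72^8 ≡ 33^2 = 1089 ≡ 10
72^16 ≡ 10^2 = 100 ≡ 17
24 = 16 + 8, so 72^24 ≡ 17·10 ≡ 4 (mod 83)
24^2 = 576 ≡ 78
24^4 ≡ 78^2 = 6084 ≡ 25
24^8 ≡ 25^2 = 625 ≡ 44
24^16 ≡ 44^2 = 1936 ≡ 27
24^32 ≡ 27^2 = 729 ≡ 65
24^64 ≡ 65^2 = 4225 ≡ 75
67 = 64 + 2 + 1, so 24^67 ≡ 75·78·24 ≡ 47 (mod 83)
y^r · r^s ≡ 4·47 = 188 ≡ 22 (mod 83)

22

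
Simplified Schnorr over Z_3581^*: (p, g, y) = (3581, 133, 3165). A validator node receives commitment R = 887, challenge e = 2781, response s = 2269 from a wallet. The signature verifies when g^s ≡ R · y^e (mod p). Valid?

g^s mod p:
Squares mod 3581: 133^1≡133, 133^2≡3365, 133^4≡103, 133^8≡3447, 133^16≡51, 133^32≡2601, 133^64≡692, 133^128≡2591, 133^256≡2487, 133^512≡782, 133^1024≡2754, 133^2048≡3539
2269 = 2048 + 128 + 64 + 16 + 8 + 4 + 1, so 133^2269 ≡ 3539·2591·692·51·3447·103·133 ≡ 2992 (mod 3581)
R · y^e mod p:
Squares mod 3581: 3165^1≡3165, 3165^2≡1168, 3165^4≡3444, 3165^8≡864, 3165^16≡1648, 3165^32≡1506, 3165^64≡1263, 3165^128≡1624, 3165^256≡1760, 3165^512≡35, 3165^1024≡1225, 3165^2048≡186
2781 = 2048 + 512 + 128 + 64 + 16 + 8 + 4 + 1, so 3165^2781 ≡ 186·35·1624·1263·1648·864·3444·3165 ≡ 567 (mod 3581)
887·567 = 502929 ≡ 1589 (mod 3581)
2992 ≠ 1589; the check fails.

no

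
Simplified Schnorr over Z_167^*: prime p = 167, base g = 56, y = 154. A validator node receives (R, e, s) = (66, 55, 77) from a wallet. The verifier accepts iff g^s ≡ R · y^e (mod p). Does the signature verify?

g^s mod p:
56^77 mod 167 = 61
R · y^e mod p:
154^55 mod 167 = 65
66·65 = 4290 ≡ 115 (mod 167)
61 ≠ 115; the check fails.

does not verify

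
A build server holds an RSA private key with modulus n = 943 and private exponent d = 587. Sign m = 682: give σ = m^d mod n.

895

m^587 mod 943 = 895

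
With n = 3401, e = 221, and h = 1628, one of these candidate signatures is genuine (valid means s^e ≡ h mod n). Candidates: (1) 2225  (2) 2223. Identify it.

Candidate 1: Squares mod 3401: 2225^1≡2225, 2225^2≡2170, 2225^4≡1916, 2225^8≡1377, 2225^16≡1772, 2225^32≡861, 2225^64≡3304, 2225^128≡2607; 221 = 128 + 64 + 16 + 8 + 4 + 1, so 2225^221 ≡ 2607·3304·1772·1377·1916·2225 ≡ 1628 (mod 3401)
  → matches h = 1628
Candidate 2: Squares mod 3401: 2223^1≡2223, 2223^2≡76, 2223^4≡2375, 2223^8≡1767, 2223^16≡171, 2223^32≡2033, 2223^64≡874, 2223^128≡2052; 221 = 128 + 64 + 16 + 8 + 4 + 1, so 2223^221 ≡ 2052·874·171·1767·2375·2223 ≡ 3268 (mod 3401)

1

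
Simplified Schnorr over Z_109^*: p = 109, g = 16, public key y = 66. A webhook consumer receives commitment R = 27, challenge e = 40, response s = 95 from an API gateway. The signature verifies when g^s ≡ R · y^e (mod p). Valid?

yes

g^s mod p:
16^2 = 256 ≡ 38
16^4 ≡ 38^2 = 1444 ≡ 27
16^8 ≡ 27^2 = 729 ≡ 75
16^16 ≡ 75^2 = 5625 ≡ 66
16^32 ≡ 66^2 = 4356 ≡ 105
16^64 ≡ 105^2 = 11025 ≡ 16
95 = 64 + 16 + 8 + 4 + 2 + 1, so 16^95 ≡ 16·66·75·27·38·16 ≡ 105 (mod 109)
R · y^e mod p:
66^2 = 4356 ≡ 105
66^4 ≡ 105^2 = 11025 ≡ 16
66^8 ≡ 16^2 = 256 ≡ 38
66^16 ≡ 38^2 = 1444 ≡ 27
66^32 ≡ 27^2 = 729 ≡ 75
40 = 32 + 8, so 66^40 ≡ 75·38 ≡ 16 (mod 109)
27·16 = 432 ≡ 105 (mod 109)
105 ≡ 105 (mod 109); signature holds.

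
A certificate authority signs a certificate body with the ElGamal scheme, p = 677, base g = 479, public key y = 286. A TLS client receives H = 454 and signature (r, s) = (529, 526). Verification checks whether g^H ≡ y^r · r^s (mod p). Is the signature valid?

Left side g^H mod p:
479^2 = 229441 ≡ 615
479^4 ≡ 615^2 = 378225 ≡ 459
479^8 ≡ 459^2 = 210681 ≡ 134
479^16 ≡ 134^2 = 17956 ≡ 354
479^32 ≡ 354^2 = 125316 ≡ 71
479^64 ≡ 71^2 = 5041 ≡ 302
479^128 ≡ 302^2 = 91204 ≡ 486
479^256 ≡ 486^2 = 236196 ≡ 600
454 = 256 + 128 + 64 + 4 + 2, so 479^454 ≡ 600·486·302·459·615 ≡ 22 (mod 677)
Right side y^r · r^s mod p:
286^2 = 81796 ≡ 556
286^4 ≡ 556^2 = 309136 ≡ 424
286^8 ≡ 424^2 = 179776 ≡ 371
286^16 ≡ 371^2 = 137641 ≡ 210
286^32 ≡ 210^2 = 44100 ≡ 95
286^64 ≡ 95^2 = 9025 ≡ 224
286^128 ≡ 224^2 = 50176 ≡ 78
286^256 ≡ 78^2 = 6084 ≡ 668
286^512 ≡ 668^2 = 446224 ≡ 81
529 = 512 + 16 + 1, so 286^529 ≡ 81·210·286 ≡ 615 (mod 677)
529^2 = 279841 ≡ 240
529^4 ≡ 240^2 = 57600 ≡ 55
529^8 ≡ 55^2 = 3025 ≡ 317
529^16 ≡ 317^2 = 100489 ≡ 293
529^32 ≡ 293^2 = 85849 ≡ 547
529^64 ≡ 547^2 = 299209 ≡ 652
529^128 ≡ 652^2 = 425104 ≡ 625
529^256 ≡ 625^2 = 390625 ≡ 673
529^512 ≡ 673^2 = 452929 ≡ 16
526 = 512 + 8 + 4 + 2, so 529^526 ≡ 16·317·55·240 ≡ 516 (mod 677)
615·516 = 317340 ≡ 504 (mod 677)
22 ≠ 504, so verification fails.

invalid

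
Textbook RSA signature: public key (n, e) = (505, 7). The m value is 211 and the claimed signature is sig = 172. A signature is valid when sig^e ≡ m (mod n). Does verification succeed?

sig^2 ≡ 172^2 = 29584 ≡ 294
sig^4 ≡ 294^2 = 86436 ≡ 81
7 = 4 + 2 + 1, so sig^7 ≡ 81·294·172 ≡ 458 (mod 505)
458 ≠ 211, so verification fails.

fails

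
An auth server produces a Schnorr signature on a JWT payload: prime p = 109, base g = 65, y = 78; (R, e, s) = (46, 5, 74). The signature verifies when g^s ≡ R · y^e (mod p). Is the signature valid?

valid

g^s mod p:
65^2 = 4225 ≡ 83
65^4 ≡ 83^2 = 6889 ≡ 22
65^8 ≡ 22^2 = 484 ≡ 48
65^16 ≡ 48^2 = 2304 ≡ 15
65^32 ≡ 15^2 = 225 ≡ 7
65^64 ≡ 7^2 = 49
74 = 64 + 8 + 2, so 65^74 ≡ 49·48·83 ≡ 106 (mod 109)
R · y^e mod p:
78^2 = 6084 ≡ 89
78^4 ≡ 89^2 = 7921 ≡ 73
5 = 4 + 1, so 78^5 ≡ 73·78 ≡ 26 (mod 109)
46·26 = 1196 ≡ 106 (mod 109)
106 ≡ 106 (mod 109); signature holds.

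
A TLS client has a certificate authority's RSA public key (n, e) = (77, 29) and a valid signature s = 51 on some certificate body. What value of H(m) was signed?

74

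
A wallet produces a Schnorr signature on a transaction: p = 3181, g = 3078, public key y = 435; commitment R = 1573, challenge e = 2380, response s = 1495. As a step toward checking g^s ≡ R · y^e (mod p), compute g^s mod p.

2921

Squares mod 3181: 3078^1≡3078, 3078^2≡1066, 3078^4≡739, 3078^8≡2170, 3078^16≡1020, 3078^32≡213, 3078^64≡835, 3078^128≡586, 3078^256≡3029, 3078^512≡837, 3078^1024≡749
1495 = 1024 + 256 + 128 + 64 + 16 + 4 + 2 + 1, so 3078^1495 ≡ 749·3029·586·835·1020·739·1066·3078 ≡ 2921 (mod 3181)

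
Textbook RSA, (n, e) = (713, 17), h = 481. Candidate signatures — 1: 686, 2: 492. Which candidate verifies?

1

Candidate 1: 686^2 = 470596 ≡ 16; 686^4 ≡ 16^2 = 256; 686^8 ≡ 256^2 = 65536 ≡ 653; 686^16 ≡ 653^2 = 426409 ≡ 35; 17 = 16 + 1, so 686^17 ≡ 35·686 ≡ 481 (mod 713)
  → matches h = 481
Candidate 2: 492^2 = 242064 ≡ 357; 492^4 ≡ 357^2 = 127449 ≡ 535; 492^8 ≡ 535^2 = 286225 ≡ 312; 492^16 ≡ 312^2 = 97344 ≡ 376; 17 = 16 + 1, so 492^17 ≡ 376·492 ≡ 325 (mod 713)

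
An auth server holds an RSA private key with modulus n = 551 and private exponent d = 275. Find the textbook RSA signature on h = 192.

h^2 ≡ 192^2 = 36864 ≡ 498
h^4 ≡ 498^2 = 248004 ≡ 54
h^8 ≡ 54^2 = 2916 ≡ 161
h^16 ≡ 161^2 = 25921 ≡ 24
h^32 ≡ 24^2 = 576 ≡ 25
h^64 ≡ 25^2 = 625 ≡ 74
h^128 ≡ 74^2 = 5476 ≡ 517
h^256 ≡ 517^2 = 267289 ≡ 54
275 = 256 + 16 + 2 + 1, so h^275 ≡ 54·24·498·192 ≡ 89 (mod 551)

89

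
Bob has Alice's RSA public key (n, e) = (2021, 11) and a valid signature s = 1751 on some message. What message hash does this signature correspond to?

s^2 ≡ 1751^2 = 3066001 ≡ 144
s^4 ≡ 144^2 = 20736 ≡ 526
s^8 ≡ 526^2 = 276676 ≡ 1820
11 = 8 + 2 + 1, so s^11 ≡ 1820·144·1751 ≡ 1694 (mod 2021)

1694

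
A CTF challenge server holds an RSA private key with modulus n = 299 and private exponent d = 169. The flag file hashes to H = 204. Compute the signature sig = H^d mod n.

H^169 mod 299 = 126

126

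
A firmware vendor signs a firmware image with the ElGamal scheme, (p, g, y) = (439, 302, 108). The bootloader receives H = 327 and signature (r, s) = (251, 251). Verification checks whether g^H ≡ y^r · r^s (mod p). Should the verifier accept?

reject

Left side g^H mod p:
Squares mod 439: 302^1≡302, 302^2≡331, 302^4≡250, 302^8≡162, 302^16≡343, 302^32≡436, 302^64≡9, 302^128≡81, 302^256≡415
327 = 256 + 64 + 4 + 2 + 1, so 302^327 ≡ 415·9·250·331·302 ≡ 390 (mod 439)
Right side y^r · r^s mod p:
Squares mod 439: 108^1≡108, 108^2≡250, 108^4≡162, 108^8≡343, 108^16≡436, 108^32≡9, 108^64≡81, 108^128≡415
251 = 128 + 64 + 32 + 16 + 8 + 2 + 1, so 108^251 ≡ 415·81·9·436·343·250·108 ≡ 430 (mod 439)
Squares mod 439: 251^1≡251, 251^2≡224, 251^4≡130, 251^8≡218, 251^16≡112, 251^32≡252, 251^64≡288, 251^128≡412
251 = 128 + 64 + 32 + 16 + 8 + 2 + 1, so 251^251 ≡ 412·288·252·112·218·224·251 ≡ 252 (mod 439)
430·252 = 108360 ≡ 366 (mod 439)
390 ≠ 366, so verification fails.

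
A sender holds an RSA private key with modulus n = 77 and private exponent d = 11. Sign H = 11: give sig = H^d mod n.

H^2 ≡ 11^2 = 121 ≡ 44
H^4 ≡ 44^2 = 1936 ≡ 11
H^8 ≡ 11^2 = 121 ≡ 44
11 = 8 + 2 + 1, so H^11 ≡ 44·44·11 ≡ 44 (mod 77)

44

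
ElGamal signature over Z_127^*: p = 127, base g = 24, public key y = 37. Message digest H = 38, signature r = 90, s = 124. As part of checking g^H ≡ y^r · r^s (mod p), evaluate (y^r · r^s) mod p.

37^2 = 1369 ≡ 99
37^4 ≡ 99^2 = 9801 ≡ 22
37^8 ≡ 22^2 = 484 ≡ 103
37^16 ≡ 103^2 = 10609 ≡ 68
37^32 ≡ 68^2 = 4624 ≡ 52
37^64 ≡ 52^2 = 2704 ≡ 37
90 = 64 + 16 + 8 + 2, so 37^90 ≡ 37·68·103·99 ≡ 1 (mod 127)
90^2 = 8100 ≡ 99
90^4 ≡ 99^2 = 9801 ≡ 22
90^8 ≡ 22^2 = 484 ≡ 103
90^16 ≡ 103^2 = 10609 ≡ 68
90^32 ≡ 68^2 = 4624 ≡ 52
90^64 ≡ 52^2 = 2704 ≡ 37
124 = 64 + 32 + 16 + 8 + 4, so 90^124 ≡ 37·52·68·103·22 ≡ 68 (mod 127)
y^r · r^s ≡ 1·68 = 68 ≡ 68 (mod 127)

68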